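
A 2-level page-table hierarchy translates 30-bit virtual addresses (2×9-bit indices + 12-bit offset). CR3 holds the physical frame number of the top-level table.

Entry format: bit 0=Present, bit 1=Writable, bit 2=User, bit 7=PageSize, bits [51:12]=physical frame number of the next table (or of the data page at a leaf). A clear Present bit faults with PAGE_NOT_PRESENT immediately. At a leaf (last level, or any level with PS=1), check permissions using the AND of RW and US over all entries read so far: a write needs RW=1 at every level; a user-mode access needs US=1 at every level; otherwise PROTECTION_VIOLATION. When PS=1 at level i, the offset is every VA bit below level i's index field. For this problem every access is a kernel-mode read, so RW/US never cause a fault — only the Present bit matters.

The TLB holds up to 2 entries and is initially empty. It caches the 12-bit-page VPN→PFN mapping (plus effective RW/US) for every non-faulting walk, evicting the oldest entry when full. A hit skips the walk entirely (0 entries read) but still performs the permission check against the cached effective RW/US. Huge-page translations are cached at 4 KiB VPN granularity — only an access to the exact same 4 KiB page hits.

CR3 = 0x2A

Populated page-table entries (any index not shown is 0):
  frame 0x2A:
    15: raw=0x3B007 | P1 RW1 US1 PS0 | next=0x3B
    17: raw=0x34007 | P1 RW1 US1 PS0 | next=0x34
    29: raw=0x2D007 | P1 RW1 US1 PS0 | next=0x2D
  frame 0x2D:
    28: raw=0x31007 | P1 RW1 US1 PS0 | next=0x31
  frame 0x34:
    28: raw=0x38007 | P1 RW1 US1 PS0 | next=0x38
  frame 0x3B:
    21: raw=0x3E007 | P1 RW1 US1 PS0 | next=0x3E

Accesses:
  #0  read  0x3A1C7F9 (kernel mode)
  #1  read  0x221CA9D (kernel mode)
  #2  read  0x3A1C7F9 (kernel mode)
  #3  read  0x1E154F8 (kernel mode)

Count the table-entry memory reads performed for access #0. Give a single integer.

Walk each access:
#0 VA=0x3A1C7F9 (r,kernel):
  [0] read 0x2A idx=29: raw=0x2D007 flags P=1 W=1 U=1 S=0
  [1] read 0x2D idx=28: raw=0x31007 flags P=1 W=1 U=1 S=0
  ⇒ phys 0x317F9  [2 reads]
#1 VA=0x221CA9D (r,kernel):
  [0] read 0x2A idx=17: raw=0x34007 flags P=1 W=1 U=1 S=0
  [1] read 0x34 idx=28: raw=0x38007 flags P=1 W=1 U=1 S=0
  ⇒ phys 0x38A9D  [2 reads]
#2 VA=0x3A1C7F9 (r,kernel):
  TLB hit vpn=0x3A1C → PA=0x317F9
#3 VA=0x1E154F8 (r,kernel):
  [0] read 0x2A idx=15: raw=0x3B007 flags P=1 W=1 U=1 S=0
  [1] read 0x3B idx=21: raw=0x3E007 flags P=1 W=1 U=1 S=0
  ⇒ phys 0x3E4F8  [2 reads]

Entries read for #0: 2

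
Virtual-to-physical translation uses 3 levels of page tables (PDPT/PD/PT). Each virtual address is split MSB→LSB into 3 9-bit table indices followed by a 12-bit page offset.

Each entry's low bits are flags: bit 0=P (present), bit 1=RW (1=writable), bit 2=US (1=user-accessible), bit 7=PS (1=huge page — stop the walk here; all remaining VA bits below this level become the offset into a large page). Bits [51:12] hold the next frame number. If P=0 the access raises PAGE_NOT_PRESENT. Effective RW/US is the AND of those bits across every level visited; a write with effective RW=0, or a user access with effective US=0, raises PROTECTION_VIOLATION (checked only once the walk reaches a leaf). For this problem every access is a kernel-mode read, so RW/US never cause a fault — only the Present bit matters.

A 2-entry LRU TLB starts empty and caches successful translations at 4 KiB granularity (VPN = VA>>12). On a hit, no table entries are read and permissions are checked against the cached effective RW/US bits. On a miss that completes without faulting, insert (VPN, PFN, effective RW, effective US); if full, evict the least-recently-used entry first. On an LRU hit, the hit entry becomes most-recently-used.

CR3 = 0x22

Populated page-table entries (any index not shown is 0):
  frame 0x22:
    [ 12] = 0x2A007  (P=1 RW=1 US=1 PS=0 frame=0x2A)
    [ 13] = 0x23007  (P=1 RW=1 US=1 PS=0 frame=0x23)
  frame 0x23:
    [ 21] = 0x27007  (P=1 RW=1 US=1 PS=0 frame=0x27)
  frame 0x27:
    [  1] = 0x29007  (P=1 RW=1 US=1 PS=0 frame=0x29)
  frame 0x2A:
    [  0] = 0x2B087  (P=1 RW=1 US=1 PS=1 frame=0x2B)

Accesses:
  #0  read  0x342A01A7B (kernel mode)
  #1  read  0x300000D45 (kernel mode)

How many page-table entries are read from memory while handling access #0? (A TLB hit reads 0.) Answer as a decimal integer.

Per-access translation:
#0 VA=0x342A01A7B (r,kernel):
  [0] read 0x22 idx=13: raw=0x23007 flags P=1 W=1 U=1 S=0
  [1] read 0x23 idx=21: raw=0x27007 flags P=1 W=1 U=1 S=0
  [2] read 0x27 idx=1: raw=0x29007 flags P=1 W=1 U=1 S=0
  → PA=0x29A7B  (3 entries read)
#1 VA=0x300000D45 (r,kernel):
  [0] read 0x22 idx=12: raw=0x2A007 flags P=1 W=1 U=1 S=0
  [1] read 0x2A idx=0: raw=0x2B087 flags P=1 W=1 U=1 S=1
  → PA=0x2BD45 (huge @L1)  (2 entries read)

Entries read for #0: 3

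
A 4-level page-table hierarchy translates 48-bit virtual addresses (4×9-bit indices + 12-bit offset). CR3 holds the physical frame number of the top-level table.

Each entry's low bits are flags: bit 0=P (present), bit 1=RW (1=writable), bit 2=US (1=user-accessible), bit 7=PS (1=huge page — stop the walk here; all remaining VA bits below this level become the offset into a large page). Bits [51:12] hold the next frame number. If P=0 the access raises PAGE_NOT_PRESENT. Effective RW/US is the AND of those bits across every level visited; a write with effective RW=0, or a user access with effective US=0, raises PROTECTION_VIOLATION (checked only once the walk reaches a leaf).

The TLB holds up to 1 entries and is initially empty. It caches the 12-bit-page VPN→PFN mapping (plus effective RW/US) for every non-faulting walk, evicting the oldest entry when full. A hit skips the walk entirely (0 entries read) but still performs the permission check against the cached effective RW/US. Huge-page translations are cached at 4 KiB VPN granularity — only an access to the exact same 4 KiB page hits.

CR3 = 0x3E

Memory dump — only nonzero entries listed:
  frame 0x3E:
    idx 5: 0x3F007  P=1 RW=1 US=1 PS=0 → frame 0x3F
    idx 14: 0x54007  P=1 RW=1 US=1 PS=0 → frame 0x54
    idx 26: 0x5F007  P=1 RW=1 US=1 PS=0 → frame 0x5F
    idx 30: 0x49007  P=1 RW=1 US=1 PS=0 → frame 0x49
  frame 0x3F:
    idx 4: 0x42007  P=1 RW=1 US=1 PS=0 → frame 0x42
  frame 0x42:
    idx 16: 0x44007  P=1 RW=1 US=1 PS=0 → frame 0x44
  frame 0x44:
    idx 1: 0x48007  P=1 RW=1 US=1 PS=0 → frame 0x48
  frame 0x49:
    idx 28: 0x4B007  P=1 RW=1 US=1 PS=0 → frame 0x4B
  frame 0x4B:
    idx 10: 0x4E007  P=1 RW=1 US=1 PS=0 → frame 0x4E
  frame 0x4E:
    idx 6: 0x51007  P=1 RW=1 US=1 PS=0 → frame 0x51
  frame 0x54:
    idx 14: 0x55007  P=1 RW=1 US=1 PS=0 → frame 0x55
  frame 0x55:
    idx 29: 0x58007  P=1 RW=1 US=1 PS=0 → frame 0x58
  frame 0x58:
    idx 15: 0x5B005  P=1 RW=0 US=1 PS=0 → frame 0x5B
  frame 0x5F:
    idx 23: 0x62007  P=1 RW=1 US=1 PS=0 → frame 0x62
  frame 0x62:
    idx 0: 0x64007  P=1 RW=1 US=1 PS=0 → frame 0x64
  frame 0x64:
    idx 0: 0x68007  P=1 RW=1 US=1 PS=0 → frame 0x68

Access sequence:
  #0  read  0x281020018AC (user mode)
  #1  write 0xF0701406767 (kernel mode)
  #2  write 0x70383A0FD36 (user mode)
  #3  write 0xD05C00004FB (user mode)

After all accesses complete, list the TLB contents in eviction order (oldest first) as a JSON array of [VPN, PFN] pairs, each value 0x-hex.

Trace:
#0 VA=0x281020018AC (r,user):
  L0: frame=0x3E idx=5 entry=0x3F007 [P=1 RW=1 US=1 PS=0]
  L1: frame=0x3F idx=4 entry=0x42007 [P=1 RW=1 US=1 PS=0]
  L2: frame=0x42 idx=16 entry=0x44007 [P=1 RW=1 US=1 PS=0]
  L3: frame=0x44 idx=1 entry=0x48007 [P=1 RW=1 US=1 PS=0]
  ⇒ phys 0x488AC  [4 reads]
#1 VA=0xF0701406767 (w,kernel):
  L0: frame=0x3E idx=30 entry=0x49007 [P=1 RW=1 US=1 PS=0]
  L1: frame=0x49 idx=28 entry=0x4B007 [P=1 RW=1 US=1 PS=0]
  L2: frame=0x4B idx=10 entry=0x4E007 [P=1 RW=1 US=1 PS=0]
  L3: frame=0x4E idx=6 entry=0x51007 [P=1 RW=1 US=1 PS=0]
  ⇒ phys 0x51767  [4 reads]
#2 VA=0x70383A0FD36 (w,user):
  L0: frame=0x3E idx=14 entry=0x54007 [P=1 RW=1 US=1 PS=0]
  L1: frame=0x54 idx=14 entry=0x55007 [P=1 RW=1 US=1 PS=0]
  L2: frame=0x55 idx=29 entry=0x58007 [P=1 RW=1 US=1 PS=0]
  L3: frame=0x58 idx=15 entry=0x5B005 [P=1 RW=0 US=1 PS=0]
  ✗ PROTECTION_VIOLATION  [4 reads]
#3 VA=0xD05C00004FB (w,user):
  L0: frame=0x3E idx=26 entry=0x5F007 [P=1 RW=1 US=1 PS=0]
  L1: frame=0x5F idx=23 entry=0x62007 [P=1 RW=1 US=1 PS=0]
  L2: frame=0x62 idx=0 entry=0x64007 [P=1 RW=1 US=1 PS=0]
  L3: frame=0x64 idx=0 entry=0x68007 [P=1 RW=1 US=1 PS=0]
  ⇒ phys 0x684FB  [4 reads]

TLB: [["0xD05C0000", "0x68"]]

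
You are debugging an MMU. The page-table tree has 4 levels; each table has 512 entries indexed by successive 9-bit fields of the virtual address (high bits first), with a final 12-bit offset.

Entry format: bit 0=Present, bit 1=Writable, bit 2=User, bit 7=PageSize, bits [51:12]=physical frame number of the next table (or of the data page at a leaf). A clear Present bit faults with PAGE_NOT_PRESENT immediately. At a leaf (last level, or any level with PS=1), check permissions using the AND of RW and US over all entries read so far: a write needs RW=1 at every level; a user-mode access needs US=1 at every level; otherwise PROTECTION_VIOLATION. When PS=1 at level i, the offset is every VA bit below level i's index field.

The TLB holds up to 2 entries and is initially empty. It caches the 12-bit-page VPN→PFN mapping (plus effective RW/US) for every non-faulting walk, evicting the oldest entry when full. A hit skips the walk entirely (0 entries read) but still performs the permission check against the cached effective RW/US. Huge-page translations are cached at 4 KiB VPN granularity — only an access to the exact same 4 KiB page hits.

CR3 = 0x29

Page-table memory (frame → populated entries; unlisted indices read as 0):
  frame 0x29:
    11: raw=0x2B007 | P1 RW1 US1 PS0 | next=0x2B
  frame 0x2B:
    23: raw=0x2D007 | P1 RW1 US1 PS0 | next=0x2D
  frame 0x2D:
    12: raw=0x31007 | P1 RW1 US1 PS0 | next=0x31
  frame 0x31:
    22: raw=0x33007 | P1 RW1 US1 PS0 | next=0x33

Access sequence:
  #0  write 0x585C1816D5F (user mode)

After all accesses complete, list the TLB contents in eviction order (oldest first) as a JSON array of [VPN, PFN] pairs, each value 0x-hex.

Trace:
#0 VA=0x585C1816D5F (w,user):
  L0 @0x29[11] → 0x2B007  P=1,RW=1,US=1,PS=0
  L1 @0x2B[23] → 0x2D007  P=1,RW=1,US=1,PS=0
  L2 @0x2D[12] → 0x31007  P=1,RW=1,US=1,PS=0
  L3 @0x31[22] → 0x33007  P=1,RW=1,US=1,PS=0
  → PA=0x33D5F  (4 entries read)

TLB: [["0x585C1816", "0x33"]]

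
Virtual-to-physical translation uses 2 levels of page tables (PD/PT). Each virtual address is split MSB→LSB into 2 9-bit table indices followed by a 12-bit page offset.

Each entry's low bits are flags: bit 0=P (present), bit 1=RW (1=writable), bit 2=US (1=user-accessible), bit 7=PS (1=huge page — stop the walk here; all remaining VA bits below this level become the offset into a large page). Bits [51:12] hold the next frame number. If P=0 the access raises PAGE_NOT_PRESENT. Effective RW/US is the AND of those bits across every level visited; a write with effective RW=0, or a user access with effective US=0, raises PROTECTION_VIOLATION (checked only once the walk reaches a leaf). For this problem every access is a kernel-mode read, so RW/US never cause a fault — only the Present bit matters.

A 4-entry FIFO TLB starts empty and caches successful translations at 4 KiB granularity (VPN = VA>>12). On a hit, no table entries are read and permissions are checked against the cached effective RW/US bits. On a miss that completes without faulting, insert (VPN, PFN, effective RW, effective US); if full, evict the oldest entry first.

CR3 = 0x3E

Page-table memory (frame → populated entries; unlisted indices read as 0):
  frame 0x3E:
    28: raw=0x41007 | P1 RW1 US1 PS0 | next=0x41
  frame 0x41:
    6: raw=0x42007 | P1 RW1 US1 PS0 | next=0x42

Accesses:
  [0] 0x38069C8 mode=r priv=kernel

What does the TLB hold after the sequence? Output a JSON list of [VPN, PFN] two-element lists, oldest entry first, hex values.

Trace:
#0 VA=0x38069C8 (r,kernel):
  [0] read 0x3E idx=28: raw=0x41007 flags P=1 W=1 U=1 S=0
  [1] read 0x41 idx=6: raw=0x42007 flags P=1 W=1 U=1 S=0
  → PA=0x429C8  (2 entries read)

TLB: [["0x3806", "0x42"]]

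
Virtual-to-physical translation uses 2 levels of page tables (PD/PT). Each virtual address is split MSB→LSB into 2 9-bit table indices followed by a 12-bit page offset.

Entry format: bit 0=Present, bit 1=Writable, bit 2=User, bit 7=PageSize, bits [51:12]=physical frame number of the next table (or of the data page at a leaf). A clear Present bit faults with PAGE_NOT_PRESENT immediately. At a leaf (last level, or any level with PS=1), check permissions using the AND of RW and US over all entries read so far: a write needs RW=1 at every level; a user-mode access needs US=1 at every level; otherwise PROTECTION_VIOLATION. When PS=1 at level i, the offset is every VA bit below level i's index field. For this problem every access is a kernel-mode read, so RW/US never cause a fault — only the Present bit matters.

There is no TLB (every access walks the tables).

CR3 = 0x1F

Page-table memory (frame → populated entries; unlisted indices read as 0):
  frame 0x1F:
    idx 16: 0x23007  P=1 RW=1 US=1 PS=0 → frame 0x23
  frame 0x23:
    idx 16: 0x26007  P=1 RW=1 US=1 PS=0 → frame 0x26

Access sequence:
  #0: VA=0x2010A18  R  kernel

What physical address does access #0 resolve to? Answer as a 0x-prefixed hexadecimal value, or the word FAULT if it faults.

Walk each access:
#0 VA=0x2010A18 (r,kernel):
  L0 @0x1F[16] → 0x23007  P=1,RW=1,US=1,PS=0
  L1 @0x23[16] → 0x26007  P=1,RW=1,US=1,PS=0
  ✓ 0x26A18  — 2 lookups

Access #0 PA: 0x26A18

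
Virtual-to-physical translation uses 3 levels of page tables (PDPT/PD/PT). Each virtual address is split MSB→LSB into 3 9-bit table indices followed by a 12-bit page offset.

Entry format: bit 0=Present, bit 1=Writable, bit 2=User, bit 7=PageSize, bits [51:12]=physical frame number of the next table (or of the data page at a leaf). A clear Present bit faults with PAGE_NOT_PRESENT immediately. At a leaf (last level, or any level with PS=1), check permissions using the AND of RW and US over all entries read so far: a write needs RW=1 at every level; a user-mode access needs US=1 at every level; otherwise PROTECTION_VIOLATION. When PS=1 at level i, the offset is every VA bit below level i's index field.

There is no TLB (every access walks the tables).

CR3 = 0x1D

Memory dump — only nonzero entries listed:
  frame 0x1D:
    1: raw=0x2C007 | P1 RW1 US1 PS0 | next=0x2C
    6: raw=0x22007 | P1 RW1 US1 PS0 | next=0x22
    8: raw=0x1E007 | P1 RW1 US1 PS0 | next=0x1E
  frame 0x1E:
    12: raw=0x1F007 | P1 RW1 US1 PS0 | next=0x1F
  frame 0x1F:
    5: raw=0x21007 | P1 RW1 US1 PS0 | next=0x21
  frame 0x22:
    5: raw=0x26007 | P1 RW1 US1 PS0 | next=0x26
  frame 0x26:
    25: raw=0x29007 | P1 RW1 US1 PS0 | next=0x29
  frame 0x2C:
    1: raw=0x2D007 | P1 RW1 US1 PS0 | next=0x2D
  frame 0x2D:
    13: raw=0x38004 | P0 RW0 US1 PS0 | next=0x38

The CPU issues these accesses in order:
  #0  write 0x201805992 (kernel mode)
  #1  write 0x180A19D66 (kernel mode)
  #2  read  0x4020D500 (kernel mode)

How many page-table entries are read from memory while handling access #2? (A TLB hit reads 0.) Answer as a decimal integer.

Per-access translation:
#0 VA=0x201805992 (w,kernel):
  [0] read 0x1D idx=8: raw=0x1E007 flags P=1 W=1 U=1 S=0
  [1] read 0x1E idx=12: raw=0x1F007 flags P=1 W=1 U=1 S=0
  [2] read 0x1F idx=5: raw=0x21007 flags P=1 W=1 U=1 S=0
  ⇒ phys 0x21992  [3 reads]
#1 VA=0x180A19D66 (w,kernel):
  [0] read 0x1D idx=6: raw=0x22007 flags P=1 W=1 U=1 S=0
  [1] read 0x22 idx=5: raw=0x26007 flags P=1 W=1 U=1 S=0
  [2] read 0x26 idx=25: raw=0x29007 flags P=1 W=1 U=1 S=0
  ⇒ phys 0x29D66  [3 reads]
#2 VA=0x4020D500 (r,kernel):
  [0] read 0x1D idx=1: raw=0x2C007 flags P=1 W=1 U=1 S=0
  [1] read 0x2C idx=1: raw=0x2D007 flags P=1 W=1 U=1 S=0
  [2] read 0x2D idx=13: raw=0x38004 flags P=0 W=0 U=1 S=0
  → PAGE_NOT_PRESENT  (3 entries read)

Entries read for #2: 3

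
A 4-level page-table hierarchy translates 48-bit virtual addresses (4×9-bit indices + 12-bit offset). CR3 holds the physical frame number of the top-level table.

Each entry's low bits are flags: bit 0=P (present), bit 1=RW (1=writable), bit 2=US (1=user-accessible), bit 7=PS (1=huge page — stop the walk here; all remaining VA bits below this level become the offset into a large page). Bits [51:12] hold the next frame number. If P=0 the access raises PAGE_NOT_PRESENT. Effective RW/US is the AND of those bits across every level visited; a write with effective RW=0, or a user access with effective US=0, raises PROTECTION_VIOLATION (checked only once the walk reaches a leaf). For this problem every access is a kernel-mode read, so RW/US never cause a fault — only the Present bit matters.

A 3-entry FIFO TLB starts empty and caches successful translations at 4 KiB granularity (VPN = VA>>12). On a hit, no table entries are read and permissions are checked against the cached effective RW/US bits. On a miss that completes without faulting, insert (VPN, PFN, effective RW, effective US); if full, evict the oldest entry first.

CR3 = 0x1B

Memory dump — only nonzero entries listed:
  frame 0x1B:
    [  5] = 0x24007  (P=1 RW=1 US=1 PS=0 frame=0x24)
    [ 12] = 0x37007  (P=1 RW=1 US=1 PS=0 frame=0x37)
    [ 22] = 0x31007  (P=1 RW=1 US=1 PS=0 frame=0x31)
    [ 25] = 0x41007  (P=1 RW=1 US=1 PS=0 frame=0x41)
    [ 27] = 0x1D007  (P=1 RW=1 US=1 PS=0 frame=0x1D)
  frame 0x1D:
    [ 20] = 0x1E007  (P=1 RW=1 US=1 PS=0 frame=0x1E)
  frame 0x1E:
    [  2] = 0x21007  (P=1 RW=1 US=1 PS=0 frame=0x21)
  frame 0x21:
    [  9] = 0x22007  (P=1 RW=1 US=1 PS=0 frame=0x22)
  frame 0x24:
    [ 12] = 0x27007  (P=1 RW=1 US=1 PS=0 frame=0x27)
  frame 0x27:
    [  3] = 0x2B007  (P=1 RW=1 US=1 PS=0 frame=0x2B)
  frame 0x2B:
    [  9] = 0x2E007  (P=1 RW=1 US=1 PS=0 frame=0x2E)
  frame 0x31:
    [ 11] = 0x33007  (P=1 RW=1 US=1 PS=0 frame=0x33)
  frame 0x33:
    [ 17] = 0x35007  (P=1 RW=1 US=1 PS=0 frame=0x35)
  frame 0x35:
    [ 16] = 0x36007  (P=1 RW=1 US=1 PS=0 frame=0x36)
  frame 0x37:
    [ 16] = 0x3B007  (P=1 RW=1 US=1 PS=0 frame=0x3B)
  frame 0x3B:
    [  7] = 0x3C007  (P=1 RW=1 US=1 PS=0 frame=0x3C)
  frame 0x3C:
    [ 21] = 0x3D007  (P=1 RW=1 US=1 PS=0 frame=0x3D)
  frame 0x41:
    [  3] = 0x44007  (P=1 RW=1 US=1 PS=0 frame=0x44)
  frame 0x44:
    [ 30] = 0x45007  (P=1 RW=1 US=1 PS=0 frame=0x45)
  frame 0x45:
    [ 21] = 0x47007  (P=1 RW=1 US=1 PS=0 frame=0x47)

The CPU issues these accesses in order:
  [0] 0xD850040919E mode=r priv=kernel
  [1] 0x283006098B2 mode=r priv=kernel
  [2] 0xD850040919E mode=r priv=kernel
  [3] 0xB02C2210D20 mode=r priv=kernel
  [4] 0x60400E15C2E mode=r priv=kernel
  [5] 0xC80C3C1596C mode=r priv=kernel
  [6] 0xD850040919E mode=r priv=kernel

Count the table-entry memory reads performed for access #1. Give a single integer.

Walk each access:
#0 VA=0xD850040919E (r,kernel):
  L0 @0x1B[27] → 0x1D007  P=1,RW=1,US=1,PS=0
  L1 @0x1D[20] → 0x1E007  P=1,RW=1,US=1,PS=0
  L2 @0x1E[2] → 0x21007  P=1,RW=1,US=1,PS=0
  L3 @0x21[9] → 0x22007  P=1,RW=1,US=1,PS=0
  ⇒ phys 0x2219E  [4 reads]
#1 VA=0x283006098B2 (r,kernel):
  L0 @0x1B[5] → 0x24007  P=1,RW=1,US=1,PS=0
  L1 @0x24[12] → 0x27007  P=1,RW=1,US=1,PS=0
  L2 @0x27[3] → 0x2B007  P=1,RW=1,US=1,PS=0
  L3 @0x2B[9] → 0x2E007  P=1,RW=1,US=1,PS=0
  ⇒ phys 0x2E8B2  [4 reads]
#2 VA=0xD850040919E (r,kernel):
  TLB hit vpn=0xD8500409 → PA=0x2219E
#3 VA=0xB02C2210D20 (r,kernel):
  L0 @0x1B[22] → 0x31007  P=1,RW=1,US=1,PS=0
  L1 @0x31[11] → 0x33007  P=1,RW=1,US=1,PS=0
  L2 @0x33[17] → 0x35007  P=1,RW=1,US=1,PS=0
  L3 @0x35[16] → 0x36007  P=1,RW=1,US=1,PS=0
  ⇒ phys 0x36D20  [4 reads]
#4 VA=0x60400E15C2E (r,kernel):
  L0 @0x1B[12] → 0x37007  P=1,RW=1,US=1,PS=0
  L1 @0x37[16] → 0x3B007  P=1,RW=1,US=1,PS=0
  L2 @0x3B[7] → 0x3C007  P=1,RW=1,US=1,PS=0
  L3 @0x3C[21] → 0x3D007  P=1,RW=1,US=1,PS=0
  ⇒ phys 0x3DC2E  [4 reads]
#5 VA=0xC80C3C1596C (r,kernel):
  L0 @0x1B[25] → 0x41007  P=1,RW=1,US=1,PS=0
  L1 @0x41[3] → 0x44007  P=1,RW=1,US=1,PS=0
  L2 @0x44[30] → 0x45007  P=1,RW=1,US=1,PS=0
  L3 @0x45[21] → 0x47007  P=1,RW=1,US=1,PS=0
  ⇒ phys 0x4796C  [4 reads]
#6 VA=0xD850040919E (r,kernel):
  L0 @0x1B[27] → 0x1D007  P=1,RW=1,US=1,PS=0
  L1 @0x1D[20] → 0x1E007  P=1,RW=1,US=1,PS=0
  L2 @0x1E[2] → 0x21007  P=1,RW=1,US=1,PS=0
  L3 @0x21[9] → 0x22007  P=1,RW=1,US=1,PS=0
  ⇒ phys 0x2219E  [4 reads]

Entries read for #1: 4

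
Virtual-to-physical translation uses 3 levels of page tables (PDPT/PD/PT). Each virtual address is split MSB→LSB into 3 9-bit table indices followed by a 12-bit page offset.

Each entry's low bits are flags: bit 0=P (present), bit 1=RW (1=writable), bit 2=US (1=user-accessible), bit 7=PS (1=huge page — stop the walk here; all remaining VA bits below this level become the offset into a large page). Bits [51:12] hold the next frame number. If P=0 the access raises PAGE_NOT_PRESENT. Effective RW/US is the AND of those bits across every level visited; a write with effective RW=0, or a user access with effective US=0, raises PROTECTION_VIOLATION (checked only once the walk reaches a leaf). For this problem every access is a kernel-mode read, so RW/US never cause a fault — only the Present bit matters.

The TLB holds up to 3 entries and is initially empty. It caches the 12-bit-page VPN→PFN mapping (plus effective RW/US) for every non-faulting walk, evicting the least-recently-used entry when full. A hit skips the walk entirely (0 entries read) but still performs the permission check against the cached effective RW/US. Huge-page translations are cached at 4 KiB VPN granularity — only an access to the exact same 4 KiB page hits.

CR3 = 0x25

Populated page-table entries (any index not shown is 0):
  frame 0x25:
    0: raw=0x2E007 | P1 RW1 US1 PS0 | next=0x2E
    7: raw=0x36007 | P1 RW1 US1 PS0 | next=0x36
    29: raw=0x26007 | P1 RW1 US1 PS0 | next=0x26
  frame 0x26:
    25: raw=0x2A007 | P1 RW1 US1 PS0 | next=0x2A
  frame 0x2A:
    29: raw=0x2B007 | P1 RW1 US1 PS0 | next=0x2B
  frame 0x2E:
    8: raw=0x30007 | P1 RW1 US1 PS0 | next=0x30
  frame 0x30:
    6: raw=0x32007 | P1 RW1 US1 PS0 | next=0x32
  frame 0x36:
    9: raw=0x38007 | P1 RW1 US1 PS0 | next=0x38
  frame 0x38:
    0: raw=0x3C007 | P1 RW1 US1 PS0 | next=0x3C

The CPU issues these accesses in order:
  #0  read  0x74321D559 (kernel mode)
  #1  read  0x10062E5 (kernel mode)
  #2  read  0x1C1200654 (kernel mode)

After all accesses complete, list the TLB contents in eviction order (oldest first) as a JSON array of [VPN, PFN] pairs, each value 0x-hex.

Walk each access:
#0 VA=0x74321D559 (r,kernel):
  lvl0: tbl 0x25, slot 29 ⇒ 0x26007 (P1/RW1/US1/PS0)
  lvl1: tbl 0x26, slot 25 ⇒ 0x2A007 (P1/RW1/US1/PS0)
  lvl2: tbl 0x2A, slot 29 ⇒ 0x2B007 (P1/RW1/US1/PS0)
  → PA=0x2B559  (3 entries read)
#1 VA=0x10062E5 (r,kernel):
  lvl0: tbl 0x25, slot 0 ⇒ 0x2E007 (P1/RW1/US1/PS0)
  lvl1: tbl 0x2E, slot 8 ⇒ 0x30007 (P1/RW1/US1/PS0)
  lvl2: tbl 0x30, slot 6 ⇒ 0x32007 (P1/RW1/US1/PS0)
  → PA=0x322E5  (3 entries read)
#2 VA=0x1C1200654 (r,kernel):
  lvl0: tbl 0x25, slot 7 ⇒ 0x36007 (P1/RW1/US1/PS0)
  lvl1: tbl 0x36, slot 9 ⇒ 0x38007 (P1/RW1/US1/PS0)
  lvl2: tbl 0x38, slot 0 ⇒ 0x3C007 (P1/RW1/US1/PS0)
  → PA=0x3C654  (3 entries read)

TLB: [["0x74321D", "0x2B"], ["0x1006", "0x32"], ["0x1C1200", "0x3C"]]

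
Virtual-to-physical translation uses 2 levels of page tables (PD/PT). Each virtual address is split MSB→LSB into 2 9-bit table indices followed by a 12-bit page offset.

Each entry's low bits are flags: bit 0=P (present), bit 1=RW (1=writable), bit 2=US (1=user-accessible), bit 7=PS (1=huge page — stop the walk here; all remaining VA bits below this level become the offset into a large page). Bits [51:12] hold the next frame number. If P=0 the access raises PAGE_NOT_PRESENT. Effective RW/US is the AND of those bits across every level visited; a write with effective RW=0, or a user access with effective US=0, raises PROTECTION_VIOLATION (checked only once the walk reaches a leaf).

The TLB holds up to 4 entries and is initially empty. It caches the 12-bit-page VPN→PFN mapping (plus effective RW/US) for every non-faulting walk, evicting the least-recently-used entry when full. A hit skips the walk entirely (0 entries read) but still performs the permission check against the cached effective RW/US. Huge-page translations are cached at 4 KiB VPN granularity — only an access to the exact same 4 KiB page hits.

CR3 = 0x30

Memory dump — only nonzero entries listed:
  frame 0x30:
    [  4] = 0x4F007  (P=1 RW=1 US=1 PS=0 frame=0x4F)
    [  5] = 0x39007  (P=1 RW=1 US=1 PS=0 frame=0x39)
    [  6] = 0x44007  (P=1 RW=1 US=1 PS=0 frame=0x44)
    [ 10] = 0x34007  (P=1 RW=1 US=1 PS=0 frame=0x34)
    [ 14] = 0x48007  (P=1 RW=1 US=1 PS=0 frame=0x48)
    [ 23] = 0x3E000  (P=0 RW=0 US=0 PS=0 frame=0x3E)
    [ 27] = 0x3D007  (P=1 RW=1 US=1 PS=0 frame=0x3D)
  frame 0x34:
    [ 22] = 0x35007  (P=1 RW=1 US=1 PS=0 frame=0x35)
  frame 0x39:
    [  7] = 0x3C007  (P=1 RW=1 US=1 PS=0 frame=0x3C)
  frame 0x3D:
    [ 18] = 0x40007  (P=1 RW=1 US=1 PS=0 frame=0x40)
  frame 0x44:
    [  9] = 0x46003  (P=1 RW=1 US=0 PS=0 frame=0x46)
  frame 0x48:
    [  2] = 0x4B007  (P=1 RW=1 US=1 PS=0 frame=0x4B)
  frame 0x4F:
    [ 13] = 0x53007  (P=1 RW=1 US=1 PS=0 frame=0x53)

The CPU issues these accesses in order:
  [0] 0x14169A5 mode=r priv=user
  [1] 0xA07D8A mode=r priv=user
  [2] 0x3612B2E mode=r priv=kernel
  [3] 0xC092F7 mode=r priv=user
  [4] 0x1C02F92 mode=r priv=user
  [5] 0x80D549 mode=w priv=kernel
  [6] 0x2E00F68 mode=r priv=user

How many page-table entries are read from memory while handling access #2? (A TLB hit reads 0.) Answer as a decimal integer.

Per-access translation:
#0 VA=0x14169A5 (r,user):
  [0] read 0x30 idx=10: raw=0x34007 flags P=1 W=1 U=1 S=0
  [1] read 0x34 idx=22: raw=0x35007 flags P=1 W=1 U=1 S=0
  ✓ 0x359A5  — 2 lookups
#1 VA=0xA07D8A (r,user):
  [0] read 0x30 idx=5: raw=0x39007 flags P=1 W=1 U=1 S=0
  [1] read 0x39 idx=7: raw=0x3C007 flags P=1 W=1 U=1 S=0
  ✓ 0x3CD8A  — 2 lookups
#2 VA=0x3612B2E (r,kernel):
  [0] read 0x30 idx=27: raw=0x3D007 flags P=1 W=1 U=1 S=0
  [1] read 0x3D idx=18: raw=0x40007 flags P=1 W=1 U=1 S=0
  ✓ 0x40B2E  — 2 lookups
#3 VA=0xC092F7 (r,user):
  [0] read 0x30 idx=6: raw=0x44007 flags P=1 W=1 U=1 S=0
  [1] read 0x44 idx=9: raw=0x46003 flags P=1 W=1 U=0 S=0
  ⇒ fault: PROTECTION_VIOLATION  — 2 lookups
#4 VA=0x1C02F92 (r,user):
  [0] read 0x30 idx=14: raw=0x48007 flags P=1 W=1 U=1 S=0
  [1] read 0x48 idx=2: raw=0x4B007 flags P=1 W=1 U=1 S=0
  ✓ 0x4BF92  — 2 lookups
#5 VA=0x80D549 (w,kernel):
  [0] read 0x30 idx=4: raw=0x4F007 flags P=1 W=1 U=1 S=0
  [1] read 0x4F idx=13: raw=0x53007 flags P=1 W=1 U=1 S=0
  ✓ 0x53549  — 2 lookups
#6 VA=0x2E00F68 (r,user):
  [0] read 0x30 idx=23: raw=0x3E000 flags P=0 W=0 U=0 S=0
  ⇒ fault: PAGE_NOT_PRESENT  — 1 lookups

Entries read for #2: 2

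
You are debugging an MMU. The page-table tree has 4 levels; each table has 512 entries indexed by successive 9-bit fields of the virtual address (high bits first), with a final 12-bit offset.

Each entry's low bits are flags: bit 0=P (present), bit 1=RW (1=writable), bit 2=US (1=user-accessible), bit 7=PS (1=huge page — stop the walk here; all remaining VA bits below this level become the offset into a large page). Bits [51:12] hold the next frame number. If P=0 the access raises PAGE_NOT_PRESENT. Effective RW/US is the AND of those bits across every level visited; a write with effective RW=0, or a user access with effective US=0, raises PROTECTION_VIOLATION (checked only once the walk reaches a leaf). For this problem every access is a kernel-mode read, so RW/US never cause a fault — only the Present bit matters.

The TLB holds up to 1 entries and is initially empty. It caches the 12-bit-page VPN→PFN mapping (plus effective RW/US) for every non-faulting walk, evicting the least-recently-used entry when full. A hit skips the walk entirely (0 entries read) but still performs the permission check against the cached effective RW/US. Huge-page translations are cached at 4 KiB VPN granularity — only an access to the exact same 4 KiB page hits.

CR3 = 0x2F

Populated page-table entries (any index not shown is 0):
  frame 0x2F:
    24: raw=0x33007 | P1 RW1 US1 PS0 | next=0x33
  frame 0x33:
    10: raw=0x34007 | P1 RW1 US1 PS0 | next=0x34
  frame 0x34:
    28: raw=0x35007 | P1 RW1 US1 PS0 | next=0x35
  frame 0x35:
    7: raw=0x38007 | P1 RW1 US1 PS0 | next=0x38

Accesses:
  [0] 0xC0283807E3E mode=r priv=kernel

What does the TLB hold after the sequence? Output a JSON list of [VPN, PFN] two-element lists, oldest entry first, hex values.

Walk each access:
#0 VA=0xC0283807E3E (r,kernel):
  L0 @0x2F[24] → 0x33007  P=1,RW=1,US=1,PS=0
  L1 @0x33[10] → 0x34007  P=1,RW=1,US=1,PS=0
  L2 @0x34[28] → 0x35007  P=1,RW=1,US=1,PS=0
  L3 @0x35[7] → 0x38007  P=1,RW=1,US=1,PS=0
  ✓ 0x38E3E  — 4 lookups

TLB: [["0xC0283807", "0x38"]]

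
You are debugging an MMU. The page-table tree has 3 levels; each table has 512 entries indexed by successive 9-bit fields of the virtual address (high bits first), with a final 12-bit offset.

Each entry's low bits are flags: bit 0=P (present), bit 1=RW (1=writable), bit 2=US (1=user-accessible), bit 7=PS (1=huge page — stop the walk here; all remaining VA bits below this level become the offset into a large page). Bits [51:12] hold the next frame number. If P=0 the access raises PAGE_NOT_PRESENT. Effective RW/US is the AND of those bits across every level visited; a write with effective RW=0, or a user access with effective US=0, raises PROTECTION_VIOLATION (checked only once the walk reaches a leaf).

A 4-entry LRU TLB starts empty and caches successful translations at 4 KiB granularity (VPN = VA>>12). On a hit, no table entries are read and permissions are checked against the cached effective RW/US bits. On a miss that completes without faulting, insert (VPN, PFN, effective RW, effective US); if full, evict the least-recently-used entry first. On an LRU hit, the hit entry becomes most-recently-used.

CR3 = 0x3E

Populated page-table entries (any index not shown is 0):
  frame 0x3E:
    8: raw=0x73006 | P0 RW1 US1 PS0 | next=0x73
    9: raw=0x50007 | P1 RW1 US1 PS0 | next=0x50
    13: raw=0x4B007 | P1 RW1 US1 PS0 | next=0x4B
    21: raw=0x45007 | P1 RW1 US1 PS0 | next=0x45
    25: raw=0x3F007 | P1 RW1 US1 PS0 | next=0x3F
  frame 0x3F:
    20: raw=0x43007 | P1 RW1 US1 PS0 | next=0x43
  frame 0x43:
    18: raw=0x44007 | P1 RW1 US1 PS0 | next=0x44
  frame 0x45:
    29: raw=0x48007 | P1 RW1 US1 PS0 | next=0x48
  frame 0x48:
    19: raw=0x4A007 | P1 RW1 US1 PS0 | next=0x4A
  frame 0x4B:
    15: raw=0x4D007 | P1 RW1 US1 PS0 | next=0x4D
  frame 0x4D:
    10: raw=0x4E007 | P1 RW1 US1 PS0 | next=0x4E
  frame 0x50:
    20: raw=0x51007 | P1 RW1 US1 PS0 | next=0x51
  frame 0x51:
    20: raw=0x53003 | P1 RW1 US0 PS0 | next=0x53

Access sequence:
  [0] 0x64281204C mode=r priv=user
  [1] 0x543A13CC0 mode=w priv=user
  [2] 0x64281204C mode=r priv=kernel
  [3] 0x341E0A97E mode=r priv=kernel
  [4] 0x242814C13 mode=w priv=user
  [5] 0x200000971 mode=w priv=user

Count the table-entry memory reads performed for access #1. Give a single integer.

Walk each access:
#0 VA=0x64281204C (r,user):
  L0: frame=0x3E idx=25 entry=0x3F007 [P=1 RW=1 US=1 PS=0]
  L1: frame=0x3F idx=20 entry=0x43007 [P=1 RW=1 US=1 PS=0]
  L2: frame=0x43 idx=18 entry=0x44007 [P=1 RW=1 US=1 PS=0]
  → PA=0x4404C  (3 entries read)
#1 VA=0x543A13CC0 (w,user):
  L0: frame=0x3E idx=21 entry=0x45007 [P=1 RW=1 US=1 PS=0]
  L1: frame=0x45 idx=29 entry=0x48007 [P=1 RW=1 US=1 PS=0]
  L2: frame=0x48 idx=19 entry=0x4A007 [P=1 RW=1 US=1 PS=0]
  → PA=0x4ACC0  (3 entries read)
#2 VA=0x64281204C (r,kernel):
  TLB hit vpn=0x642812 → PA=0x4404C
#3 VA=0x341E0A97E (r,kernel):
  L0: frame=0x3E idx=13 entry=0x4B007 [P=1 RW=1 US=1 PS=0]
  L1: frame=0x4B idx=15 entry=0x4D007 [P=1 RW=1 US=1 PS=0]
  L2: frame=0x4D idx=10 entry=0x4E007 [P=1 RW=1 US=1 PS=0]
  → PA=0x4E97E  (3 entries read)
#4 VA=0x242814C13 (w,user):
  L0: frame=0x3E idx=9 entry=0x50007 [P=1 RW=1 US=1 PS=0]
  L1: frame=0x50 idx=20 entry=0x51007 [P=1 RW=1 US=1 PS=0]
  L2: frame=0x51 idx=20 entry=0x53003 [P=1 RW=1 US=0 PS=0]
  ✗ PROTECTION_VIOLATION  [3 reads]
#5 VA=0x200000971 (w,user):
  L0: frame=0x3E idx=8 entry=0x73006 [P=0 RW=1 US=1 PS=0]
  ✗ PAGE_NOT_PRESENT  [1 reads]

Entries read for #1: 3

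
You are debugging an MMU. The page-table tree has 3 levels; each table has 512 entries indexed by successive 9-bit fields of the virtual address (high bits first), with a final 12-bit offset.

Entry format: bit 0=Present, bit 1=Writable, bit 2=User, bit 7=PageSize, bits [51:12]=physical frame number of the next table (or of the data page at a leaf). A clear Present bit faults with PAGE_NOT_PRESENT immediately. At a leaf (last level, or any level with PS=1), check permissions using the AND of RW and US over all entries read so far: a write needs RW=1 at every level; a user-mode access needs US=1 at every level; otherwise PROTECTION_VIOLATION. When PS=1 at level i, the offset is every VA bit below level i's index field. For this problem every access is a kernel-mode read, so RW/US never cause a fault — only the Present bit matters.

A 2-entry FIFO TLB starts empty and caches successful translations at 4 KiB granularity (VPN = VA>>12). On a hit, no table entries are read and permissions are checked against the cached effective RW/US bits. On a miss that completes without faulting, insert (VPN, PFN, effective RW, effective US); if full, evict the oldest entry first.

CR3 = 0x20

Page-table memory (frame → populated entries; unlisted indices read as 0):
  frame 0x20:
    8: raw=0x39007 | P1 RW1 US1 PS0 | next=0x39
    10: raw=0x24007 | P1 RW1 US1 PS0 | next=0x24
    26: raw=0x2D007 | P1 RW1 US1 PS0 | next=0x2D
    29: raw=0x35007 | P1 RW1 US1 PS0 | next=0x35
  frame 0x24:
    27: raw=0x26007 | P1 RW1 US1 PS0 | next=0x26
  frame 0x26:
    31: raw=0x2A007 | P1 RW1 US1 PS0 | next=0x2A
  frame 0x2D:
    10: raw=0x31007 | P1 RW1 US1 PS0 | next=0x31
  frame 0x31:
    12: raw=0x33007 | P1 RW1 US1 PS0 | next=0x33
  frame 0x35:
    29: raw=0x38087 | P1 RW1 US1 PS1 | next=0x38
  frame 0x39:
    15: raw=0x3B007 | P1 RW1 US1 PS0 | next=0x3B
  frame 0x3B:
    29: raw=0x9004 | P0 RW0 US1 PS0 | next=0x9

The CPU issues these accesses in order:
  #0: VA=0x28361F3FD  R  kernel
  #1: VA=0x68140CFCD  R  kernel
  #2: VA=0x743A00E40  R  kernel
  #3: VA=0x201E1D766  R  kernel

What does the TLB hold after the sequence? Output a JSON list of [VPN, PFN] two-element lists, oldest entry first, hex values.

Trace:
#0 VA=0x28361F3FD (r,kernel):
  L0 @0x20[10] → 0x24007  P=1,RW=1,US=1,PS=0
  L1 @0x24[27] → 0x26007  P=1,RW=1,US=1,PS=0
  L2 @0x26[31] → 0x2A007  P=1,RW=1,US=1,PS=0
  ✓ 0x2A3FD  — 3 lookups
#1 VA=0x68140CFCD (r,kernel):
  L0 @0x20[26] → 0x2D007  P=1,RW=1,US=1,PS=0
  L1 @0x2D[10] → 0x31007  P=1,RW=1,US=1,PS=0
  L2 @0x31[12] → 0x33007  P=1,RW=1,US=1,PS=0
  ✓ 0x33FCD  — 3 lookups
#2 VA=0x743A00E40 (r,kernel):
  L0 @0x20[29] → 0x35007  P=1,RW=1,US=1,PS=0
  L1 @0x35[29] → 0x38087  P=1,RW=1,US=1,PS=1
  ✓ 0x38E40 (huge @L1)  — 2 lookups
#3 VA=0x201E1D766 (r,kernel):
  L0 @0x20[8] → 0x39007  P=1,RW=1,US=1,PS=0
  L1 @0x39[15] → 0x3B007  P=1,RW=1,US=1,PS=0
  L2 @0x3B[29] → 0x9004  P=0,RW=0,US=1,PS=0
  ⇒ fault: PAGE_NOT_PRESENT  — 3 lookups

TLB: [["0x68140C", "0x33"], ["0x743A00", "0x38"]]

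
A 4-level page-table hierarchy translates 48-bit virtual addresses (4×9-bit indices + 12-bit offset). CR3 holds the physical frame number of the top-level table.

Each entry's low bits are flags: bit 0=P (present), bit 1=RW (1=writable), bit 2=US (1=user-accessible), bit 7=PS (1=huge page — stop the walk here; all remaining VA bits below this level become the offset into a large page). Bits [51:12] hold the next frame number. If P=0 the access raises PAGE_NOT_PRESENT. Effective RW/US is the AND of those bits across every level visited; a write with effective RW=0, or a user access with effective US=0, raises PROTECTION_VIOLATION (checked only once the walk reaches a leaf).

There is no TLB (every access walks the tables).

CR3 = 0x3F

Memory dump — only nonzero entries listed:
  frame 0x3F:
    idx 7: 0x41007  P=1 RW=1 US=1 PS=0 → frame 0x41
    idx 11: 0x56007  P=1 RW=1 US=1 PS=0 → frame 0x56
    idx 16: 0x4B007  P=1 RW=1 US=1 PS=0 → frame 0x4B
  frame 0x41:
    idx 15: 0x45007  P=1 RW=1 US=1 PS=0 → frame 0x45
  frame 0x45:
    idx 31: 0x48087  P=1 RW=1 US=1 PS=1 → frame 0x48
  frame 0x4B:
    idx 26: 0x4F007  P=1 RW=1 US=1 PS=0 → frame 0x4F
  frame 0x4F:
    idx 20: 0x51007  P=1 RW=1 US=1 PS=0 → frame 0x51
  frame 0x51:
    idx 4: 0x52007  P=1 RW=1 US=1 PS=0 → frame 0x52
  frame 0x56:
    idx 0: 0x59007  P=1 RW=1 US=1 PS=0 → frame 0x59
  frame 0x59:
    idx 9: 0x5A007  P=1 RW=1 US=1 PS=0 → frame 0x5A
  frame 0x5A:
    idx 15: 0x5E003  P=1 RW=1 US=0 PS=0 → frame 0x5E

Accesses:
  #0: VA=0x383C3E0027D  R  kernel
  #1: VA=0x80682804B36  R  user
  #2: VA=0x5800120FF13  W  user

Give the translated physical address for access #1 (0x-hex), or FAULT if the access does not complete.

Per-access translation:
#0 VA=0x383C3E0027D (r,kernel):
  L0 @0x3F[7] → 0x41007  P=1,RW=1,US=1,PS=0
  L1 @0x41[15] → 0x45007  P=1,RW=1,US=1,PS=0
  L2 @0x45[31] → 0x48087  P=1,RW=1,US=1,PS=1
  ✓ 0x4827D (huge @L2)  — 3 lookups
#1 VA=0x80682804B36 (r,user):
  L0 @0x3F[16] → 0x4B007  P=1,RW=1,US=1,PS=0
  L1 @0x4B[26] → 0x4F007  P=1,RW=1,US=1,PS=0
  L2 @0x4F[20] → 0x51007  P=1,RW=1,US=1,PS=0
  L3 @0x51[4] → 0x52007  P=1,RW=1,US=1,PS=0
  ✓ 0x52B36  — 4 lookups
#2 VA=0x5800120FF13 (w,user):
  L0 @0x3F[11] → 0x56007  P=1,RW=1,US=1,PS=0
  L1 @0x56[0] → 0x59007  P=1,RW=1,US=1,PS=0
  L2 @0x59[9] → 0x5A007  P=1,RW=1,US=1,PS=0
  L3 @0x5A[15] → 0x5E003  P=1,RW=1,US=0,PS=0
  ⇒ fault: PROTECTION_VIOLATION  — 4 lookups

Access #1 PA: 0x52B36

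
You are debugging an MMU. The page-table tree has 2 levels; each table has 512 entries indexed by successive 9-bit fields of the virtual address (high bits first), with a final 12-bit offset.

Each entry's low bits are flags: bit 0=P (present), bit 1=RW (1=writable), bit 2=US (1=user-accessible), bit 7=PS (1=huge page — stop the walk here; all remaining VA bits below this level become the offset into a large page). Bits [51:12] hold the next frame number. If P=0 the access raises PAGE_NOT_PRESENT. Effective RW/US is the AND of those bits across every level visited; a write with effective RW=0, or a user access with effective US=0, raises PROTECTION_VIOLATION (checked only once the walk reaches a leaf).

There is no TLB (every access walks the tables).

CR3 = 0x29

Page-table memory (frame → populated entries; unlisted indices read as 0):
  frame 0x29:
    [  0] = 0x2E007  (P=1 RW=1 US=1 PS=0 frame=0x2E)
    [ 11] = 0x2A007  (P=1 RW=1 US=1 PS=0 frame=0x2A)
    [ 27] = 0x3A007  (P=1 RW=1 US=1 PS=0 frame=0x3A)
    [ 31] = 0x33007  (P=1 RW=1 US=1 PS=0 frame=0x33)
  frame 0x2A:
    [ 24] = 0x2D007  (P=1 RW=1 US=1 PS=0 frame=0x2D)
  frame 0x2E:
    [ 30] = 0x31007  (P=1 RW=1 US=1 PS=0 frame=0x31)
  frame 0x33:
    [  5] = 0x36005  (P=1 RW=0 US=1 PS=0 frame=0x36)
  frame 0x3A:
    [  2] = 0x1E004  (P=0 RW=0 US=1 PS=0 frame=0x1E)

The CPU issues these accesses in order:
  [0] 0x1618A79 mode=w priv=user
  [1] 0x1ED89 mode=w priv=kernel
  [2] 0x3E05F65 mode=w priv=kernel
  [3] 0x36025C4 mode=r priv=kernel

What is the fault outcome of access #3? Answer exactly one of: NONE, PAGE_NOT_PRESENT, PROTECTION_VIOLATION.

Walk each access:
#0 VA=0x1618A79 (w,user):
  lvl0: tbl 0x29, slot 11 ⇒ 0x2A007 (P1/RW1/US1/PS0)
  lvl1: tbl 0x2A, slot 24 ⇒ 0x2D007 (P1/RW1/US1/PS0)
  → PA=0x2DA79  (2 entries read)
#1 VA=0x1ED89 (w,kernel):
  lvl0: tbl 0x29, slot 0 ⇒ 0x2E007 (P1/RW1/US1/PS0)
  lvl1: tbl 0x2E, slot 30 ⇒ 0x31007 (P1/RW1/US1/PS0)
  → PA=0x31D89  (2 entries read)
#2 VA=0x3E05F65 (w,kernel):
  lvl0: tbl 0x29, slot 31 ⇒ 0x33007 (P1/RW1/US1/PS0)
  lvl1: tbl 0x33, slot 5 ⇒ 0x36005 (P1/RW0/US1/PS0)
  ⇒ fault: PROTECTION_VIOLATION  — 2 lookups
#3 VA=0x36025C4 (r,kernel):
  lvl0: tbl 0x29, slot 27 ⇒ 0x3A007 (P1/RW1/US1/PS0)
  lvl1: tbl 0x3A, slot 2 ⇒ 0x1E004 (P0/RW0/US1/PS0)
  ⇒ fault: PAGE_NOT_PRESENT  — 2 lookups

Access #3 fault: PAGE_NOT_PRESENT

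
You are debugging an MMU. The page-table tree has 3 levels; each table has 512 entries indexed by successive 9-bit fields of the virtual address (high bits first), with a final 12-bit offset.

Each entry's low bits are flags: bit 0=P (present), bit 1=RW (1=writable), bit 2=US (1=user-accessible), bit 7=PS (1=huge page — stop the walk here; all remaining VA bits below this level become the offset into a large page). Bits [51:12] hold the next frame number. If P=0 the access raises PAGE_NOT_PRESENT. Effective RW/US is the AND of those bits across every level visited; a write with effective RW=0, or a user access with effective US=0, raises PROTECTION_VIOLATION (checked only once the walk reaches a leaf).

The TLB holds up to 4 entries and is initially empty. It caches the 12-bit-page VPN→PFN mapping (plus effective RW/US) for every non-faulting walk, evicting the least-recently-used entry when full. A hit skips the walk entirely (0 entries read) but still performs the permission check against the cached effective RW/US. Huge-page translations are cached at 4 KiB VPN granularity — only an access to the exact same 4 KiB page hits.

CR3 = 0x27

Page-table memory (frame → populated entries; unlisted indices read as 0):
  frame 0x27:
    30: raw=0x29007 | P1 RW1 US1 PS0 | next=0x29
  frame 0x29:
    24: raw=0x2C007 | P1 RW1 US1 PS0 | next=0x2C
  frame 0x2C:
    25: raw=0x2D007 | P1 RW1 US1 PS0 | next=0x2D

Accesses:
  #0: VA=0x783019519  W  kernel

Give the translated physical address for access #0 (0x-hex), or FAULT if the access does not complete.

Walk each access:
#0 VA=0x783019519 (w,kernel):
  [0] read 0x27 idx=30: raw=0x29007 flags P=1 W=1 U=1 S=0
  [1] read 0x29 idx=24: raw=0x2C007 flags P=1 W=1 U=1 S=0
  [2] read 0x2C idx=25: raw=0x2D007 flags P=1 W=1 U=1 S=0
  ⇒ phys 0x2D519  [3 reads]

Access #0 PA: 0x2D519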